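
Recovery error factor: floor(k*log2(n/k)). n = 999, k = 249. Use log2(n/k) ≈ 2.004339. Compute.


log2(n/k) = log2(999/249) ≈ 2.004339.
k*log2(n/k) ≈ 249*2.004339 = 499.080411.
floor(499.080411) = 499.

499


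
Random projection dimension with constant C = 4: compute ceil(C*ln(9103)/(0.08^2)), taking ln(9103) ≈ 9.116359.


ln(9103) ≈ 9.116359.
eps^2 = 0.08^2 = 0.0064.
C*ln(N)/eps^2 ≈ 4*9.116359/0.0064 ≈ 5697.7244.
m = ceil(5697.7244) = 5698.

5698


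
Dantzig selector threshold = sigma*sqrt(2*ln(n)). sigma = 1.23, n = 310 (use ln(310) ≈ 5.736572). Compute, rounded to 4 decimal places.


ln(310) ≈ 5.736572.
2*ln(n) ≈ 11.473144.
sqrt(2*ln(n)) ≈ sqrt(11.473144) ≈ 3.387203.
threshold ≈ 1.23*3.387203 = 4.16625969 ≈ 4.1663.

4.1663


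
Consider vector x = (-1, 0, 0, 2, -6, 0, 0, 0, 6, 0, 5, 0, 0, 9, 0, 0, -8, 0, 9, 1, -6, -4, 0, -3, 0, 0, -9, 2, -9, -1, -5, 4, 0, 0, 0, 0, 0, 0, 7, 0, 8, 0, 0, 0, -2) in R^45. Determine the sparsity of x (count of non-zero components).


Non-zero positions: [0, 3, 4, 8, 10, 13, 16, 18, 19, 20, 21, 23, 26, 27, 28, 29, 30, 31, 38, 40, 44].
Sparsity = 21.

21


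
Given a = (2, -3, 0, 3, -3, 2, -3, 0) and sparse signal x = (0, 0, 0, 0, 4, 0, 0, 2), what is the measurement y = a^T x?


Non-zero terms: ['-3*4', '0*2']
Products: [-12, 0]
y = sum = -12.

-12


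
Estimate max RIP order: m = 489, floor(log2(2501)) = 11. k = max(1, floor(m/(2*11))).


floor(log2(2501)) = 11.
2*11 = 22.
m/(2*floor(log2(n))) = 489/22 ≈ 22.2273.
floor = 22.
k = max(1, 22) = 22.

22


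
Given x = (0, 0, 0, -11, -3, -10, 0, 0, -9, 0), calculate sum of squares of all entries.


Non-zero entries: [(3, -11), (4, -3), (5, -10), (8, -9)]
Squares: [121, 9, 100, 81]
||x||_2^2 = sum = 311.

311


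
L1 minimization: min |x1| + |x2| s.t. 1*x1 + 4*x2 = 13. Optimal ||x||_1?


Axis intercepts:
  x1 = 13, x2 = 0: L1 = 13
  x1 = 0, x2 = 13/4: L1 = 13/4
x* = (0, 13/4)
||x*||_1 = 13/4.

13/4


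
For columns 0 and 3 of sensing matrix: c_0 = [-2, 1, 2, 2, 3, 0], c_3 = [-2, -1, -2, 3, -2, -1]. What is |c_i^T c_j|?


Inner product: -2*-2 + 1*-1 + 2*-2 + 2*3 + 3*-2 + 0*-1
Products: [4, -1, -4, 6, -6, 0]
Sum = -1.
|dot| = 1.

1


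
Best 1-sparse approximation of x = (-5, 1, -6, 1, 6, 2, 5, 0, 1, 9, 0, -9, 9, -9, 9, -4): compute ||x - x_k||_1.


Sorted |x_i| descending: [9, 9, 9, 9, 9, 6, 6, 5, 5, 4, 2, 1, 1, 1, 0, 0]
Keep top 1: [9]
Tail entries: [9, 9, 9, 9, 6, 6, 5, 5, 4, 2, 1, 1, 1, 0, 0]
L1 error = sum of tail = 67.

67


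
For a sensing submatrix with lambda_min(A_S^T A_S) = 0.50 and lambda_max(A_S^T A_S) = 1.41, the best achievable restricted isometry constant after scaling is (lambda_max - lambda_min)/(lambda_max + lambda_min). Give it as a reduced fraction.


lambda_max - lambda_min = 1.41 - 0.50 = 0.91.
lambda_max + lambda_min = 1.41 + 0.50 = 1.91.
delta = 0.91/1.91 = 91/191.

91/191


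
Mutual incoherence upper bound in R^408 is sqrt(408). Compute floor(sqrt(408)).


20^2 = 400 <= 408 < 441 = 21^2, so 20 <= sqrt(408) < 21.
floor(sqrt(408)) = 20.

20


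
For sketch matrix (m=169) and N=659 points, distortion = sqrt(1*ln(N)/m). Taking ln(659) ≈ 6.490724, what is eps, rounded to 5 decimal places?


ln(659) ≈ 6.490724.
1*ln(N)/m ≈ 1*6.490724/169 ≈ 0.03840665.
eps = sqrt(0.03840665) ≈ 0.1959761 ≈ 0.19598.

0.19598


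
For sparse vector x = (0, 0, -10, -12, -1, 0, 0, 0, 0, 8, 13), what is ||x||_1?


Non-zero entries: [(2, -10), (3, -12), (4, -1), (9, 8), (10, 13)]
Absolute values: [10, 12, 1, 8, 13]
||x||_1 = sum = 44.

44


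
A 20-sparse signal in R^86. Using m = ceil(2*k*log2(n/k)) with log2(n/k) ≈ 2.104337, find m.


log2(n/k) = log2(86/20) ≈ 2.104337.
2*k*log2(n/k) ≈ 2*20*2.104337 = 84.17348.
m = ceil(84.17348) = 85.

85


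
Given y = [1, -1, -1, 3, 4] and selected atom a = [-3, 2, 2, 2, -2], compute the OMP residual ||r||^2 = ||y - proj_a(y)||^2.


a^T a = 25.
a^T y = -9.
coeff = -9/25 = -9/25.
||r||^2 = 619/25.

619/25


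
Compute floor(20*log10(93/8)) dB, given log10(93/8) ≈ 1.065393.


||x||/||e|| = 93/8.
log10(93/8) ≈ 1.065393.
20*log10(||x||/||e||) ≈ 20*1.065393 = 21.30786.
floor(21.30786) = 21.

21


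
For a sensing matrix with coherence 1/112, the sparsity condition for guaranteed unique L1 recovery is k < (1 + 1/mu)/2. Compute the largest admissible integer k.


1/mu = 112.
1 + 1/mu = 113.
(1 + 1/mu)/2 = 56.5 is not an integer, so k_max = floor(56.5) = 56.

56


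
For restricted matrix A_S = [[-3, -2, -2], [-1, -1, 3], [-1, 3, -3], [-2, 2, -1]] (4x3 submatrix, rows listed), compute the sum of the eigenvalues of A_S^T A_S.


Sum of eigenvalues of A_S^T A_S = trace(A_S^T A_S) = sum of squared column norms of A_S.
A_S^T A_S diagonal: [15, 18, 23].
trace = 15 + 18 + 23 = 56.

56


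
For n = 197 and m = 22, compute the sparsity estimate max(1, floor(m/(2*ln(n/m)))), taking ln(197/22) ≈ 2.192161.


n/m = 197/22.
ln(n/m) ≈ 2.192161.
2*ln(n/m) ≈ 4.384322.
m/(2*ln(n/m)) ≈ 22/4.384322 ≈ 5.0179.
floor = 5.
k_max = max(1, 5) = 5.

5


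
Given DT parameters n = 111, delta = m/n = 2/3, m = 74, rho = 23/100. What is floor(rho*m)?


m = 2/3*111 = 74.
rho = 23/100.
rho*m = 23/100*74 = 17.02.
k = floor(17.02) = 17.

17


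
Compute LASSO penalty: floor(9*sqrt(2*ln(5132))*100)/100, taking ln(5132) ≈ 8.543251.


ln(5132) ≈ 8.543251.
2*ln(n) ≈ 17.086502.
sqrt(2*ln(n)) ≈ sqrt(17.086502) ≈ 4.133582.
lambda ≈ 9*4.133582 = 37.202238.
floor(lambda*100)/100 = 37.20.

37.20


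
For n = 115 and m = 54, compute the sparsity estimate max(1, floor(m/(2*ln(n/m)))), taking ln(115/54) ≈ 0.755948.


n/m = 115/54.
ln(n/m) ≈ 0.755948.
2*ln(n/m) ≈ 1.511896.
m/(2*ln(n/m)) ≈ 54/1.511896 ≈ 35.7167.
floor = 35.
k_max = max(1, 35) = 35.

35


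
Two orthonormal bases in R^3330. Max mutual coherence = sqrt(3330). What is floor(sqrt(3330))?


57^2 = 3249 <= 3330 < 3364 = 58^2, so 57 <= sqrt(3330) < 58.
floor(sqrt(3330)) = 57.

57


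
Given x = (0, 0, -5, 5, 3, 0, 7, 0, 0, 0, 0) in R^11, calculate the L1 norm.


Non-zero entries: [(2, -5), (3, 5), (4, 3), (6, 7)]
Absolute values: [5, 5, 3, 7]
||x||_1 = sum = 20.

20


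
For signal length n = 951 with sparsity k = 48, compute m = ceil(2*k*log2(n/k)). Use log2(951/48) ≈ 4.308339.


log2(n/k) = log2(951/48) ≈ 4.308339.
2*k*log2(n/k) ≈ 2*48*4.308339 = 413.600544.
m = ceil(413.600544) = 414.

414


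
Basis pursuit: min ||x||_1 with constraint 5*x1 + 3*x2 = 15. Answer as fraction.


Axis intercepts:
  x1 = 3, x2 = 0: L1 = 3
  x1 = 0, x2 = 5: L1 = 5
x* = (3, 0)
||x*||_1 = 3.

3


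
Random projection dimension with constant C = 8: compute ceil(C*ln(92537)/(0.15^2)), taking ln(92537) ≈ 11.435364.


ln(92537) ≈ 11.435364.
eps^2 = 0.15^2 = 0.0225.
C*ln(N)/eps^2 ≈ 8*11.435364/0.0225 ≈ 4065.9072.
m = ceil(4065.9072) = 4066.

4066


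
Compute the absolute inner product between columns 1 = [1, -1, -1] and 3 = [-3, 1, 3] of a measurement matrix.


Inner product: 1*-3 + -1*1 + -1*3
Products: [-3, -1, -3]
Sum = -7.
|dot| = 7.

7


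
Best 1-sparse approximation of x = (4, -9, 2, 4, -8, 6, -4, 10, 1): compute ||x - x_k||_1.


Sorted |x_i| descending: [10, 9, 8, 6, 4, 4, 4, 2, 1]
Keep top 1: [10]
Tail entries: [9, 8, 6, 4, 4, 4, 2, 1]
L1 error = sum of tail = 38.

38


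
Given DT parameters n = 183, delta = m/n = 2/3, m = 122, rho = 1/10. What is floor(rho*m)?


m = 2/3*183 = 122.
rho = 1/10.
rho*m = 1/10*122 = 12.2.
k = floor(12.2) = 12.

12


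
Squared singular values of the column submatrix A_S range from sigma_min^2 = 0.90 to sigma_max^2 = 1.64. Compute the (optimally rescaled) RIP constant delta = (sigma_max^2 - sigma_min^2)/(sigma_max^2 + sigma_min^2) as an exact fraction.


lambda_max - lambda_min = 1.64 - 0.90 = 0.74.
lambda_max + lambda_min = 1.64 + 0.90 = 2.54.
delta = 0.74/2.54 = 74/254 = 37/127.

37/127


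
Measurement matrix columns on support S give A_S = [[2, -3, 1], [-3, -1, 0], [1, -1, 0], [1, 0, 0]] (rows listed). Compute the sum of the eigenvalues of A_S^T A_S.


Sum of eigenvalues of A_S^T A_S = trace(A_S^T A_S) = sum of squared column norms of A_S.
A_S^T A_S diagonal: [15, 11, 1].
trace = 15 + 11 + 1 = 27.

27


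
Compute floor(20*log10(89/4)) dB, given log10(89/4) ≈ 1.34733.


||x||/||e|| = 89/4.
log10(89/4) ≈ 1.34733.
20*log10(||x||/||e||) ≈ 20*1.34733 = 26.9466.
floor(26.9466) = 26.

26


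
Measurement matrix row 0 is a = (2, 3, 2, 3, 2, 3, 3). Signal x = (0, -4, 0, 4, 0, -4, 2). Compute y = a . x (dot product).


Non-zero terms: ['3*-4', '3*4', '3*-4', '3*2']
Products: [-12, 12, -12, 6]
y = sum = -6.

-6


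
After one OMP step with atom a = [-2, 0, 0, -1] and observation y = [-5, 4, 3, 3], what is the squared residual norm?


a^T a = 5.
a^T y = 7.
coeff = 7/5 = 7/5.
||r||^2 = 246/5.

246/5


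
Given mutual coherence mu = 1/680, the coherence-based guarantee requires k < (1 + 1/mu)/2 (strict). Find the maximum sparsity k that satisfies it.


1/mu = 680.
1 + 1/mu = 681.
(1 + 1/mu)/2 = 340.5 is not an integer, so k_max = floor(340.5) = 340.

340


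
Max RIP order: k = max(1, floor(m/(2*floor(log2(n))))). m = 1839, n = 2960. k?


floor(log2(2960)) = 11.
2*11 = 22.
m/(2*floor(log2(n))) = 1839/22 ≈ 83.5909.
floor = 83.
k = max(1, 83) = 83.

83


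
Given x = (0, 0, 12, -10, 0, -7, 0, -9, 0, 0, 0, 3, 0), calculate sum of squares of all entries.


Non-zero entries: [(2, 12), (3, -10), (5, -7), (7, -9), (11, 3)]
Squares: [144, 100, 49, 81, 9]
||x||_2^2 = sum = 383.

383


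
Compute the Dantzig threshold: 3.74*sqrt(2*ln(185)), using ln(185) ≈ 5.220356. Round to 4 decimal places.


ln(185) ≈ 5.220356.
2*ln(n) ≈ 10.440712.
sqrt(2*ln(n)) ≈ sqrt(10.440712) ≈ 3.231209.
threshold ≈ 3.74*3.231209 = 12.08472166 ≈ 12.0847.

12.0847


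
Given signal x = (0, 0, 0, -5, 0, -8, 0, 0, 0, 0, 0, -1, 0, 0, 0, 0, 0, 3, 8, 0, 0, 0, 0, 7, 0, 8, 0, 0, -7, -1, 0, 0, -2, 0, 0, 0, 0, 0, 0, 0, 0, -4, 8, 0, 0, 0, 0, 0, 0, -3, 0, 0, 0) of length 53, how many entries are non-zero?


Non-zero positions: [3, 5, 11, 17, 18, 23, 25, 28, 29, 32, 41, 42, 49].
Sparsity = 13.

13


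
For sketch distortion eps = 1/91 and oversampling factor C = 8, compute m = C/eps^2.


1/eps = 91.
(1/eps)^2 = 8281.
m = 8*8281 = 66248.

66248


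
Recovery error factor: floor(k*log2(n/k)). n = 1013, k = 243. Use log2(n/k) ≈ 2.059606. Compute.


log2(n/k) = log2(1013/243) ≈ 2.059606.
k*log2(n/k) ≈ 243*2.059606 = 500.484258.
floor(500.484258) = 500.

500


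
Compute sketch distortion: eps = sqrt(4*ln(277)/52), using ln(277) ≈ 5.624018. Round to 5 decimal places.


ln(277) ≈ 5.624018.
4*ln(N)/m ≈ 4*5.624018/52 ≈ 0.43261677.
eps = sqrt(0.43261677) ≈ 0.6577361 ≈ 0.65774.

0.65774


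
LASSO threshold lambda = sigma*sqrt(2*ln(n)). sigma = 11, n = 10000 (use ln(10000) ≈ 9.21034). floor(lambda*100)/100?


ln(10000) ≈ 9.21034.
2*ln(n) ≈ 18.42068.
sqrt(2*ln(n)) ≈ sqrt(18.42068) ≈ 4.291932.
lambda ≈ 11*4.291932 = 47.211252.
floor(lambda*100)/100 = 47.21.

47.21


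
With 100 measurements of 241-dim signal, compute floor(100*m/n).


100*m/n = 100*100/241 ≈ 41.4938.
floor = 41.

41


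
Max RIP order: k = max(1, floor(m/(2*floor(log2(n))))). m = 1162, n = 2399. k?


floor(log2(2399)) = 11.
2*11 = 22.
m/(2*floor(log2(n))) = 1162/22 ≈ 52.8182.
floor = 52.
k = max(1, 52) = 52.

52


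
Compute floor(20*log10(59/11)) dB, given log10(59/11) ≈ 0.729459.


||x||/||e|| = 59/11.
log10(59/11) ≈ 0.729459.
20*log10(||x||/||e||) ≈ 20*0.729459 = 14.58918.
floor(14.58918) = 14.

14


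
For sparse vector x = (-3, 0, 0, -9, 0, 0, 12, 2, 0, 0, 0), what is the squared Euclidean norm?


Non-zero entries: [(0, -3), (3, -9), (6, 12), (7, 2)]
Squares: [9, 81, 144, 4]
||x||_2^2 = sum = 238.

238


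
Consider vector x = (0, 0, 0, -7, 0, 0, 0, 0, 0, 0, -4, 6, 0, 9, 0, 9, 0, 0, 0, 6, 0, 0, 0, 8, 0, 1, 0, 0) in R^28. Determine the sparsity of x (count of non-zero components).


Non-zero positions: [3, 10, 11, 13, 15, 19, 23, 25].
Sparsity = 8.

8


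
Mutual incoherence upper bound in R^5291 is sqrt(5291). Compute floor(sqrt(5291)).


72^2 = 5184 <= 5291 < 5329 = 73^2, so 72 <= sqrt(5291) < 73.
floor(sqrt(5291)) = 72.

72


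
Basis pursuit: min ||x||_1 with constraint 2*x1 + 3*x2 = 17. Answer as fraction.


Axis intercepts:
  x1 = 17/2, x2 = 0: L1 = 17/2
  x1 = 0, x2 = 17/3: L1 = 17/3
x* = (0, 17/3)
||x*||_1 = 17/3.

17/3


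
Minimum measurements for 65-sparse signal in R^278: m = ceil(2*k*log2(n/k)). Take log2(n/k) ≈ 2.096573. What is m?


log2(n/k) = log2(278/65) ≈ 2.096573.
2*k*log2(n/k) ≈ 2*65*2.096573 = 272.55449.
m = ceil(272.55449) = 273.

273


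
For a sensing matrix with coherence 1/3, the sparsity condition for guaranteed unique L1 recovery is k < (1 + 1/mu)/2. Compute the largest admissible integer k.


1/mu = 3.
1 + 1/mu = 4.
(1 + 1/mu)/2 = 2 is an integer and the inequality is strict, so k_max = 2 - 1 = 1.

1


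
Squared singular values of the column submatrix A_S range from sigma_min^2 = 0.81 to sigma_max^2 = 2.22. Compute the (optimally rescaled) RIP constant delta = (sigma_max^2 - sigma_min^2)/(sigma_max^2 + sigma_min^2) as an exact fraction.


lambda_max - lambda_min = 2.22 - 0.81 = 1.41.
lambda_max + lambda_min = 2.22 + 0.81 = 3.03.
delta = 1.41/3.03 = 141/303 = 47/101.

47/101


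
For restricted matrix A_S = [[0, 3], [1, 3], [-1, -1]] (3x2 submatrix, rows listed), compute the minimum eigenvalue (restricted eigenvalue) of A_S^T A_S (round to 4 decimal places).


A_S^T A_S = [[2, 4], [4, 19]].
trace = 21.
det = 22.
disc = trace^2 - 4*det = 441 - 4*22 = 353.
sqrt(353) ≈ 18.788294.
lam_min = (21 - sqrt(353))/2 ≈ (21 - 18.788294)/2 = 1.105853 ≈ 1.1059.

1.1059


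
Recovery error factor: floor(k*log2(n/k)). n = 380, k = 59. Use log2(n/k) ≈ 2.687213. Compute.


log2(n/k) = log2(380/59) ≈ 2.687213.
k*log2(n/k) ≈ 59*2.687213 = 158.545567.
floor(158.545567) = 158.

158


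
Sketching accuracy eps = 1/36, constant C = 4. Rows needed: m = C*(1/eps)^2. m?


1/eps = 36.
(1/eps)^2 = 1296.
m = 4*1296 = 5184.

5184


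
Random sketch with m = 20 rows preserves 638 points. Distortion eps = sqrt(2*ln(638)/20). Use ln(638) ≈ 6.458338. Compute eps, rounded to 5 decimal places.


ln(638) ≈ 6.458338.
2*ln(N)/m ≈ 2*6.458338/20 ≈ 0.6458338.
eps = sqrt(0.6458338) ≈ 0.8036379 ≈ 0.80364.

0.80364


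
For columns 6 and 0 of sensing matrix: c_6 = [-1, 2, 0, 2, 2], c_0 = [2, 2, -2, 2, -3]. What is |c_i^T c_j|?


Inner product: -1*2 + 2*2 + 0*-2 + 2*2 + 2*-3
Products: [-2, 4, 0, 4, -6]
Sum = 0.
|dot| = 0.

0


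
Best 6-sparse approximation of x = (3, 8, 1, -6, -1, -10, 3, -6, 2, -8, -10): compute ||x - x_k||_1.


Sorted |x_i| descending: [10, 10, 8, 8, 6, 6, 3, 3, 2, 1, 1]
Keep top 6: [10, 10, 8, 8, 6, 6]
Tail entries: [3, 3, 2, 1, 1]
L1 error = sum of tail = 10.

10


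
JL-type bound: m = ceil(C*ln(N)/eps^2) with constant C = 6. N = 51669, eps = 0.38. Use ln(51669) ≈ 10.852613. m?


ln(51669) ≈ 10.852613.
eps^2 = 0.38^2 = 0.1444.
C*ln(N)/eps^2 ≈ 6*10.852613/0.1444 ≈ 450.9396.
m = ceil(450.9396) = 451.

451


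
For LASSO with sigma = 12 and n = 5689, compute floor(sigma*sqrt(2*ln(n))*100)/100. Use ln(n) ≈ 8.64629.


ln(5689) ≈ 8.64629.
2*ln(n) ≈ 17.29258.
sqrt(2*ln(n)) ≈ sqrt(17.29258) ≈ 4.158435.
lambda ≈ 12*4.158435 = 49.90122.
floor(lambda*100)/100 = 49.90.

49.90


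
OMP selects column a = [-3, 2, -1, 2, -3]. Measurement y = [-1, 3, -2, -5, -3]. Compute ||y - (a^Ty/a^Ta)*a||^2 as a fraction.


a^T a = 27.
a^T y = 10.
coeff = 10/27 = 10/27.
||r||^2 = 1196/27.

1196/27


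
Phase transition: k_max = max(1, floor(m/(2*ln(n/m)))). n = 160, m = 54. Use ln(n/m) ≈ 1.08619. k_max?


n/m = 160/54 = 80/27.
ln(n/m) ≈ 1.08619.
2*ln(n/m) ≈ 2.17238.
m/(2*ln(n/m)) ≈ 54/2.17238 ≈ 24.8575.
floor = 24.
k_max = max(1, 24) = 24.

24


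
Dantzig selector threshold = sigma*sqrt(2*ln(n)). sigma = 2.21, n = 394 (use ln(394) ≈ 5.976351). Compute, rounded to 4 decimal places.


ln(394) ≈ 5.976351.
2*ln(n) ≈ 11.952702.
sqrt(2*ln(n)) ≈ sqrt(11.952702) ≈ 3.457268.
threshold ≈ 2.21*3.457268 = 7.64056228 ≈ 7.6406.

7.6406


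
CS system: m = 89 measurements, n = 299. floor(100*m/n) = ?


100*m/n = 100*89/299 ≈ 29.7659.
floor = 29.

29


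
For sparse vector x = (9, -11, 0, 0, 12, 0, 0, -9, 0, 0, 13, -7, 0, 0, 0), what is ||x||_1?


Non-zero entries: [(0, 9), (1, -11), (4, 12), (7, -9), (10, 13), (11, -7)]
Absolute values: [9, 11, 12, 9, 13, 7]
||x||_1 = sum = 61.

61


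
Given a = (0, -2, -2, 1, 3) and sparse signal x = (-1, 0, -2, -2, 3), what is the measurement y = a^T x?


Non-zero terms: ['0*-1', '-2*-2', '1*-2', '3*3']
Products: [0, 4, -2, 9]
y = sum = 11.

11


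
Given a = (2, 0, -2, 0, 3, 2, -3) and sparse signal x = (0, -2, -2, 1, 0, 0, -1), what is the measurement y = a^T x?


Non-zero terms: ['0*-2', '-2*-2', '0*1', '-3*-1']
Products: [0, 4, 0, 3]
y = sum = 7.

7


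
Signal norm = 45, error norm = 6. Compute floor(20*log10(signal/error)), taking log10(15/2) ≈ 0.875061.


||x||/||e|| = 45/6 = 15/2.
log10(15/2) ≈ 0.875061.
20*log10(||x||/||e||) ≈ 20*0.875061 = 17.50122.
floor(17.50122) = 17.

17


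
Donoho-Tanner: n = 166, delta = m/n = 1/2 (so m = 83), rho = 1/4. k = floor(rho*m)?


m = 1/2*166 = 83.
rho = 1/4.
rho*m = 1/4*83 = 20.75.
k = floor(20.75) = 20.

20


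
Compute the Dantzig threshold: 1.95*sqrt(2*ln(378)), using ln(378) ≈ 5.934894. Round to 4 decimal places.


ln(378) ≈ 5.934894.
2*ln(n) ≈ 11.869788.
sqrt(2*ln(n)) ≈ sqrt(11.869788) ≈ 3.445256.
threshold ≈ 1.95*3.445256 = 6.7182492 ≈ 6.7182.

6.7182


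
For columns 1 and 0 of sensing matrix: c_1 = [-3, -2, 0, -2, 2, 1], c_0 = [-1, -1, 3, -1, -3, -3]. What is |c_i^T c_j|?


Inner product: -3*-1 + -2*-1 + 0*3 + -2*-1 + 2*-3 + 1*-3
Products: [3, 2, 0, 2, -6, -3]
Sum = -2.
|dot| = 2.

2


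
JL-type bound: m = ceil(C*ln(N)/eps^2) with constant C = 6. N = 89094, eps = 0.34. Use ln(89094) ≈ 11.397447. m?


ln(89094) ≈ 11.397447.
eps^2 = 0.34^2 = 0.1156.
C*ln(N)/eps^2 ≈ 6*11.397447/0.1156 ≈ 591.563.
m = ceil(591.563) = 592.

592


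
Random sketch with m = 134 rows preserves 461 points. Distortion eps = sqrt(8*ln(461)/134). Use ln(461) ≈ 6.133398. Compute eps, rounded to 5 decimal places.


ln(461) ≈ 6.133398.
8*ln(N)/m ≈ 8*6.133398/134 ≈ 0.36617301.
eps = sqrt(0.36617301) ≈ 0.6051223 ≈ 0.60512.

0.60512


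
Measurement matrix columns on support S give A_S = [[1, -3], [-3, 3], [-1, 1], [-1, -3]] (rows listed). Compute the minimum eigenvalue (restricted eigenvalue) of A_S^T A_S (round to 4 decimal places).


A_S^T A_S = [[12, -10], [-10, 28]].
trace = 40.
det = 236.
disc = trace^2 - 4*det = 1600 - 4*236 = 656.
sqrt(656) ≈ 25.612497.
lam_min = (40 - sqrt(656))/2 ≈ (40 - 25.612497)/2 = 7.1937515 ≈ 7.1938.

7.1938


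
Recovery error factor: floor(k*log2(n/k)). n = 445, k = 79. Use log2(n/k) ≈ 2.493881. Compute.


log2(n/k) = log2(445/79) ≈ 2.493881.
k*log2(n/k) ≈ 79*2.493881 = 197.016599.
floor(197.016599) = 197.

197


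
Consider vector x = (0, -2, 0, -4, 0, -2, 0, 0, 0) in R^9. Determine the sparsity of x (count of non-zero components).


Non-zero positions: [1, 3, 5].
Sparsity = 3.

3


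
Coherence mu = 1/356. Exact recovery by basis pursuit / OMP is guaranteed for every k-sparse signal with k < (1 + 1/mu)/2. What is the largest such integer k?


1/mu = 356.
1 + 1/mu = 357.
(1 + 1/mu)/2 = 178.5 is not an integer, so k_max = floor(178.5) = 178.

178


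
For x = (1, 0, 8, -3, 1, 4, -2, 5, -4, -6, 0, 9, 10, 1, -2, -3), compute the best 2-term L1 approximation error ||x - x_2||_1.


Sorted |x_i| descending: [10, 9, 8, 6, 5, 4, 4, 3, 3, 2, 2, 1, 1, 1, 0, 0]
Keep top 2: [10, 9]
Tail entries: [8, 6, 5, 4, 4, 3, 3, 2, 2, 1, 1, 1, 0, 0]
L1 error = sum of tail = 40.

40


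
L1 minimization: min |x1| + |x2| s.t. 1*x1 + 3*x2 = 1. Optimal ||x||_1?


Axis intercepts:
  x1 = 1, x2 = 0: L1 = 1
  x1 = 0, x2 = 1/3: L1 = 1/3
x* = (0, 1/3)
||x*||_1 = 1/3.

1/3


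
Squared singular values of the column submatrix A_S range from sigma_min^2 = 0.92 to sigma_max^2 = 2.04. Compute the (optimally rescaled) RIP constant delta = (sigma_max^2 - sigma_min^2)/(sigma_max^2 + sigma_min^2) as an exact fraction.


lambda_max - lambda_min = 2.04 - 0.92 = 1.12.
lambda_max + lambda_min = 2.04 + 0.92 = 2.96.
delta = 1.12/2.96 = 112/296 = 14/37.

14/37


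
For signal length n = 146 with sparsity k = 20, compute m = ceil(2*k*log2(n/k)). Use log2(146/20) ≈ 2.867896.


log2(n/k) = log2(146/20) ≈ 2.867896.
2*k*log2(n/k) ≈ 2*20*2.867896 = 114.71584.
m = ceil(114.71584) = 115.

115


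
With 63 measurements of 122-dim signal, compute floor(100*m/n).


100*m/n = 100*63/122 ≈ 51.6393.
floor = 51.

51


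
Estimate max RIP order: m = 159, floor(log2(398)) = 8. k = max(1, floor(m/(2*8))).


floor(log2(398)) = 8.
2*8 = 16.
m/(2*floor(log2(n))) = 159/16 ≈ 9.9375.
floor = 9.
k = max(1, 9) = 9.

9


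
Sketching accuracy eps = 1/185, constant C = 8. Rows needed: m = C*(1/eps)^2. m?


1/eps = 185.
(1/eps)^2 = 34225.
m = 8*34225 = 273800.

273800


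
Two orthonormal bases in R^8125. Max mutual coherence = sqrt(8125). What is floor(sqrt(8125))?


90^2 = 8100 <= 8125 < 8281 = 91^2, so 90 <= sqrt(8125) < 91.
floor(sqrt(8125)) = 90.

90


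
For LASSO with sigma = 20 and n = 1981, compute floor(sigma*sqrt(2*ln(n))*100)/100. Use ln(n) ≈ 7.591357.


ln(1981) ≈ 7.591357.
2*ln(n) ≈ 15.182714.
sqrt(2*ln(n)) ≈ sqrt(15.182714) ≈ 3.8965.
lambda ≈ 20*3.8965 = 77.93.
floor(lambda*100)/100 = 77.93.

77.93


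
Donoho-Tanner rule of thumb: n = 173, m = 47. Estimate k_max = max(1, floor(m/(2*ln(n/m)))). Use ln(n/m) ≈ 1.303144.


n/m = 173/47.
ln(n/m) ≈ 1.303144.
2*ln(n/m) ≈ 2.606288.
m/(2*ln(n/m)) ≈ 47/2.606288 ≈ 18.0333.
floor = 18.
k_max = max(1, 18) = 18.

18


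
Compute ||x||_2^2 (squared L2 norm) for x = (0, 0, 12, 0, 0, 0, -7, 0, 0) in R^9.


Non-zero entries: [(2, 12), (6, -7)]
Squares: [144, 49]
||x||_2^2 = sum = 193.

193


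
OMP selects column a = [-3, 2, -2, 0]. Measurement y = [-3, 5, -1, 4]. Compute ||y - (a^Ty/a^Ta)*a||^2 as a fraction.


a^T a = 17.
a^T y = 21.
coeff = 21/17 = 21/17.
||r||^2 = 426/17.

426/17


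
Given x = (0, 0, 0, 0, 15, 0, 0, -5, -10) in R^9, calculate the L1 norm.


Non-zero entries: [(4, 15), (7, -5), (8, -10)]
Absolute values: [15, 5, 10]
||x||_1 = sum = 30.

30


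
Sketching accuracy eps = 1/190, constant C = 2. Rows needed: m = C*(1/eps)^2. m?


1/eps = 190.
(1/eps)^2 = 36100.
m = 2*36100 = 72200.

72200


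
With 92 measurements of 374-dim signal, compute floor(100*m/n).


100*m/n = 100*92/374 ≈ 24.5989.
floor = 24.

24


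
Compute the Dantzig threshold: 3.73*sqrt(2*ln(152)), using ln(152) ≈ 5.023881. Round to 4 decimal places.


ln(152) ≈ 5.023881.
2*ln(n) ≈ 10.047762.
sqrt(2*ln(n)) ≈ sqrt(10.047762) ≈ 3.16982.
threshold ≈ 3.73*3.16982 = 11.8234286 ≈ 11.8234.

11.8234


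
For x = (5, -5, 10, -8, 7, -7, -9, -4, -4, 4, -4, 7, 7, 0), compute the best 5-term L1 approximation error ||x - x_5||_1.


Sorted |x_i| descending: [10, 9, 8, 7, 7, 7, 7, 5, 5, 4, 4, 4, 4, 0]
Keep top 5: [10, 9, 8, 7, 7]
Tail entries: [7, 7, 5, 5, 4, 4, 4, 4, 0]
L1 error = sum of tail = 40.

40


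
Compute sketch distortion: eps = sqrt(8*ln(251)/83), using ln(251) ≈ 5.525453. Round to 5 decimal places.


ln(251) ≈ 5.525453.
8*ln(N)/m ≈ 8*5.525453/83 ≈ 0.53257378.
eps = sqrt(0.53257378) ≈ 0.7297765 ≈ 0.72978.

0.72978


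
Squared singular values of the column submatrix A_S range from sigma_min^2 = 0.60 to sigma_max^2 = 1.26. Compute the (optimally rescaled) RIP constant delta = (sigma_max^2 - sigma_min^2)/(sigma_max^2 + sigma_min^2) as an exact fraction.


lambda_max - lambda_min = 1.26 - 0.60 = 0.66.
lambda_max + lambda_min = 1.26 + 0.60 = 1.86.
delta = 0.66/1.86 = 66/186 = 11/31.

11/31


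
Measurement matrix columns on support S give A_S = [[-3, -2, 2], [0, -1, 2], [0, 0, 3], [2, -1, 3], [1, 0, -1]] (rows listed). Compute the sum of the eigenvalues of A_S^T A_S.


Sum of eigenvalues of A_S^T A_S = trace(A_S^T A_S) = sum of squared column norms of A_S.
A_S^T A_S diagonal: [14, 6, 27].
trace = 14 + 6 + 27 = 47.

47


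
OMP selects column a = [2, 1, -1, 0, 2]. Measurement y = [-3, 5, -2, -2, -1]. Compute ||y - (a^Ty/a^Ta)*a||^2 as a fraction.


a^T a = 10.
a^T y = -1.
coeff = -1/10 = -1/10.
||r||^2 = 429/10.

429/10


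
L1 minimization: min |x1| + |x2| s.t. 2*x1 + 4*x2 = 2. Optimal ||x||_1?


Axis intercepts:
  x1 = 1, x2 = 0: L1 = 1
  x1 = 0, x2 = 1/2: L1 = 1/2
x* = (0, 1/2)
||x*||_1 = 1/2.

1/2


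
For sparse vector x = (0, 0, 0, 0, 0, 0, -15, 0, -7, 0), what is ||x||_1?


Non-zero entries: [(6, -15), (8, -7)]
Absolute values: [15, 7]
||x||_1 = sum = 22.

22


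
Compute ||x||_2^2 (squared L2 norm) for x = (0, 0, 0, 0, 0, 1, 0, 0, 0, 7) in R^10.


Non-zero entries: [(5, 1), (9, 7)]
Squares: [1, 49]
||x||_2^2 = sum = 50.

50


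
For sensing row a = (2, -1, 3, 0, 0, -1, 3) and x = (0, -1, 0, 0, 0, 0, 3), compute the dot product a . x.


Non-zero terms: ['-1*-1', '3*3']
Products: [1, 9]
y = sum = 10.

10


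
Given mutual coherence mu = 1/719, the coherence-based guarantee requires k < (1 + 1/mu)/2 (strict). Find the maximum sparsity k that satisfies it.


1/mu = 719.
1 + 1/mu = 720.
(1 + 1/mu)/2 = 360 is an integer and the inequality is strict, so k_max = 360 - 1 = 359.

359


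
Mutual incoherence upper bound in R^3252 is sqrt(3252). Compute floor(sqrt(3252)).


57^2 = 3249 <= 3252 < 3364 = 58^2, so 57 <= sqrt(3252) < 58.
floor(sqrt(3252)) = 57.

57


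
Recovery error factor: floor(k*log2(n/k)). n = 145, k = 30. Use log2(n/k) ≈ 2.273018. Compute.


log2(n/k) = log2(145/30) ≈ 2.273018.
k*log2(n/k) ≈ 30*2.273018 = 68.19054.
floor(68.19054) = 68.

68


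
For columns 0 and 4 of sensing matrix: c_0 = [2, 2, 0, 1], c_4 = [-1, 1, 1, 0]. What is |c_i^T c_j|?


Inner product: 2*-1 + 2*1 + 0*1 + 1*0
Products: [-2, 2, 0, 0]
Sum = 0.
|dot| = 0.

0


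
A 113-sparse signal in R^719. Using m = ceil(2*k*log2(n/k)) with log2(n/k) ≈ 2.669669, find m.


log2(n/k) = log2(719/113) ≈ 2.669669.
2*k*log2(n/k) ≈ 2*113*2.669669 = 603.345194.
m = ceil(603.345194) = 604.

604


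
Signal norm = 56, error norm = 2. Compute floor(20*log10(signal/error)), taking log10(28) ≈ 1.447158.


||x||/||e|| = 56/2 = 28.
log10(28) ≈ 1.447158.
20*log10(||x||/||e||) ≈ 20*1.447158 = 28.94316.
floor(28.94316) = 28.

28


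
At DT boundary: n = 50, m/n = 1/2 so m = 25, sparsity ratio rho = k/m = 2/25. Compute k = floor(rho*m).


m = 1/2*50 = 25.
rho = 2/25.
rho*m = 2/25*25 = 2.
k = floor(2) = 2.

2


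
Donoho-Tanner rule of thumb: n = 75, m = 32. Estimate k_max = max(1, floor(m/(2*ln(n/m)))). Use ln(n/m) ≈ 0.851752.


n/m = 75/32.
ln(n/m) ≈ 0.851752.
2*ln(n/m) ≈ 1.703504.
m/(2*ln(n/m)) ≈ 32/1.703504 ≈ 18.7848.
floor = 18.
k_max = max(1, 18) = 18.

18


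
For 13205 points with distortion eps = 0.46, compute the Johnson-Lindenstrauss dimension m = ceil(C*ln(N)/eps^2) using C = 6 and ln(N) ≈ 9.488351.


ln(13205) ≈ 9.488351.
eps^2 = 0.46^2 = 0.2116.
C*ln(N)/eps^2 ≈ 6*9.488351/0.2116 ≈ 269.0459.
m = ceil(269.0459) = 270.

270


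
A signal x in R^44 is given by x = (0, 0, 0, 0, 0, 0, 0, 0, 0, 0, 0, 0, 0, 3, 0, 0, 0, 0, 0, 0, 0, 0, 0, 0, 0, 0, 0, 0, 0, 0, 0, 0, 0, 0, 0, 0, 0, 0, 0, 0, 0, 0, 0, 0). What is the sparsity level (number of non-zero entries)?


Non-zero positions: [13].
Sparsity = 1.

1


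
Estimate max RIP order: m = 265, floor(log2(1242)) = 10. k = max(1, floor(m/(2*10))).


floor(log2(1242)) = 10.
2*10 = 20.
m/(2*floor(log2(n))) = 265/20 ≈ 13.25.
floor = 13.
k = max(1, 13) = 13.

13


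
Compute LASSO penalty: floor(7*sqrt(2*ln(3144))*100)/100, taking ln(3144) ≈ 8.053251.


ln(3144) ≈ 8.053251.
2*ln(n) ≈ 16.106502.
sqrt(2*ln(n)) ≈ sqrt(16.106502) ≈ 4.013291.
lambda ≈ 7*4.013291 = 28.093037.
floor(lambda*100)/100 = 28.09.

28.09


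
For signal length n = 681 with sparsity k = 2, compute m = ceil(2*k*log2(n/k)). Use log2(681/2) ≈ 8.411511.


log2(n/k) = log2(681/2) ≈ 8.411511.
2*k*log2(n/k) ≈ 2*2*8.411511 = 33.646044.
m = ceil(33.646044) = 34.

34


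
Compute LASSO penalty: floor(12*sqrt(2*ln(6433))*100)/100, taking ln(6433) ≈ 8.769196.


ln(6433) ≈ 8.769196.
2*ln(n) ≈ 17.538392.
sqrt(2*ln(n)) ≈ sqrt(17.538392) ≈ 4.187886.
lambda ≈ 12*4.187886 = 50.254632.
floor(lambda*100)/100 = 50.25.

50.25


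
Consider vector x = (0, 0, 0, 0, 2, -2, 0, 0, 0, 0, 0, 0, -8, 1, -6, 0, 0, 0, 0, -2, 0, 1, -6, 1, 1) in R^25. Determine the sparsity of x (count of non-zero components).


Non-zero positions: [4, 5, 12, 13, 14, 19, 21, 22, 23, 24].
Sparsity = 10.

10


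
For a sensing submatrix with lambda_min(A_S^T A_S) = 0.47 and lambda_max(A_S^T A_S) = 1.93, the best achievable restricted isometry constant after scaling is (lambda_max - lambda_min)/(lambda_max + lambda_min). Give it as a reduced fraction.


lambda_max - lambda_min = 1.93 - 0.47 = 1.46.
lambda_max + lambda_min = 1.93 + 0.47 = 2.40.
delta = 1.46/2.40 = 146/240 = 73/120.

73/120


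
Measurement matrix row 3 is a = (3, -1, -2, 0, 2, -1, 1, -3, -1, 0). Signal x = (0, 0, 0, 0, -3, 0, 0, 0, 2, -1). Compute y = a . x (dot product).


Non-zero terms: ['2*-3', '-1*2', '0*-1']
Products: [-6, -2, 0]
y = sum = -8.

-8


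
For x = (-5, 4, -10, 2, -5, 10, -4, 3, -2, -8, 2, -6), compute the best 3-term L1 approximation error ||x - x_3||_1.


Sorted |x_i| descending: [10, 10, 8, 6, 5, 5, 4, 4, 3, 2, 2, 2]
Keep top 3: [10, 10, 8]
Tail entries: [6, 5, 5, 4, 4, 3, 2, 2, 2]
L1 error = sum of tail = 33.

33


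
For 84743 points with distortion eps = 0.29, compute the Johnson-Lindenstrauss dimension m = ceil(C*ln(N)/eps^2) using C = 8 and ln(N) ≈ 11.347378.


ln(84743) ≈ 11.347378.
eps^2 = 0.29^2 = 0.0841.
C*ln(N)/eps^2 ≈ 8*11.347378/0.0841 ≈ 1079.4176.
m = ceil(1079.4176) = 1080.

1080


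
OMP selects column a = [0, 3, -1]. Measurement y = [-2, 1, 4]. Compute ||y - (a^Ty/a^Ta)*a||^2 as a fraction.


a^T a = 10.
a^T y = -1.
coeff = -1/10 = -1/10.
||r||^2 = 209/10.

209/10


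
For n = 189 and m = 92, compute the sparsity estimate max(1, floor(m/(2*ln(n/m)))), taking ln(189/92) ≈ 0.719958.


n/m = 189/92.
ln(n/m) ≈ 0.719958.
2*ln(n/m) ≈ 1.439916.
m/(2*ln(n/m)) ≈ 92/1.439916 ≈ 63.8926.
floor = 63.
k_max = max(1, 63) = 63.

63


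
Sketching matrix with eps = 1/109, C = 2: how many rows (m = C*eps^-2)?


1/eps = 109.
(1/eps)^2 = 11881.
m = 2*11881 = 23762.

23762


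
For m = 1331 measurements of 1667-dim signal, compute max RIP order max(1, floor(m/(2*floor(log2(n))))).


floor(log2(1667)) = 10.
2*10 = 20.
m/(2*floor(log2(n))) = 1331/20 ≈ 66.55.
floor = 66.
k = max(1, 66) = 66.

66


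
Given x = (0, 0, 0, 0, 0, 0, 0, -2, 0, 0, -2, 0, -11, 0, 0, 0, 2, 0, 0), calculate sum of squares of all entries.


Non-zero entries: [(7, -2), (10, -2), (12, -11), (16, 2)]
Squares: [4, 4, 121, 4]
||x||_2^2 = sum = 133.

133


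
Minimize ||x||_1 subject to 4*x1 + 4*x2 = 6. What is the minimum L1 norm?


Axis intercepts:
  x1 = 3/2, x2 = 0: L1 = 3/2
  x1 = 0, x2 = 3/2: L1 = 3/2
x* = (3/2, 0)
||x*||_1 = 3/2.

3/2


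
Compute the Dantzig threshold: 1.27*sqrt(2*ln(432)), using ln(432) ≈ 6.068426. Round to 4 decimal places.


ln(432) ≈ 6.068426.
2*ln(n) ≈ 12.136852.
sqrt(2*ln(n)) ≈ sqrt(12.136852) ≈ 3.483799.
threshold ≈ 1.27*3.483799 = 4.42442473 ≈ 4.4244.

4.4244


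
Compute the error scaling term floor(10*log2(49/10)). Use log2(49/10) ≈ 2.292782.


log2(n/k) = log2(49/10) ≈ 2.292782.
k*log2(n/k) ≈ 10*2.292782 = 22.92782.
floor(22.92782) = 22.

22


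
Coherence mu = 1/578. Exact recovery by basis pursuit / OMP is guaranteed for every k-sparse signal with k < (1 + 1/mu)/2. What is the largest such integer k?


1/mu = 578.
1 + 1/mu = 579.
(1 + 1/mu)/2 = 289.5 is not an integer, so k_max = floor(289.5) = 289.

289


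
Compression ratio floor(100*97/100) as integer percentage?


100*m/n = 100*97/100 ≈ 97.0.
floor = 97.

97


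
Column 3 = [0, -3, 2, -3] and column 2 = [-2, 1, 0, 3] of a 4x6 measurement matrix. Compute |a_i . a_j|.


Inner product: 0*-2 + -3*1 + 2*0 + -3*3
Products: [0, -3, 0, -9]
Sum = -12.
|dot| = 12.

12


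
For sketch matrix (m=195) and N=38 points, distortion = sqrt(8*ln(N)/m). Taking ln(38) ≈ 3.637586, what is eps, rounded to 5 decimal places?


ln(38) ≈ 3.637586.
8*ln(N)/m ≈ 8*3.637586/195 ≈ 0.1492343.
eps = sqrt(0.1492343) ≈ 0.3863086 ≈ 0.38631.

0.38631


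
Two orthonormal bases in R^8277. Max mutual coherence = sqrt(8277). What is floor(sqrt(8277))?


90^2 = 8100 <= 8277 < 8281 = 91^2, so 90 <= sqrt(8277) < 91.
floor(sqrt(8277)) = 90.

90


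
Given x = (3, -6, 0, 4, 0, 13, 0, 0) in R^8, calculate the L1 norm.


Non-zero entries: [(0, 3), (1, -6), (3, 4), (5, 13)]
Absolute values: [3, 6, 4, 13]
||x||_1 = sum = 26.

26


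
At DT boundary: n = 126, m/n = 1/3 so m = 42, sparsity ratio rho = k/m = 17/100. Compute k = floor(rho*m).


m = 1/3*126 = 42.
rho = 17/100.
rho*m = 17/100*42 = 7.14.
k = floor(7.14) = 7.

7


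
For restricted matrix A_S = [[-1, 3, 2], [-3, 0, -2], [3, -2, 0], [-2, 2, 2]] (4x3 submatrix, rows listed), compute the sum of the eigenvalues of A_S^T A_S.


Sum of eigenvalues of A_S^T A_S = trace(A_S^T A_S) = sum of squared column norms of A_S.
A_S^T A_S diagonal: [23, 17, 12].
trace = 23 + 17 + 12 = 52.

52


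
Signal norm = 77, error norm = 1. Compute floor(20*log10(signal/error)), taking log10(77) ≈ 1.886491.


||x||/||e|| = 77/1 = 77.
log10(77) ≈ 1.886491.
20*log10(||x||/||e||) ≈ 20*1.886491 = 37.72982.
floor(37.72982) = 37.

37


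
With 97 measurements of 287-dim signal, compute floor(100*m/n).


100*m/n = 100*97/287 ≈ 33.7979.
floor = 33.

33


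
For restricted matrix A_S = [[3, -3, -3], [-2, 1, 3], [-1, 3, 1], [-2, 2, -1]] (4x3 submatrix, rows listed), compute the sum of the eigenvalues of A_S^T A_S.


Sum of eigenvalues of A_S^T A_S = trace(A_S^T A_S) = sum of squared column norms of A_S.
A_S^T A_S diagonal: [18, 23, 20].
trace = 18 + 23 + 20 = 61.

61


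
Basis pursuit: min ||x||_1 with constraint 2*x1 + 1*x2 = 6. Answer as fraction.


Axis intercepts:
  x1 = 3, x2 = 0: L1 = 3
  x1 = 0, x2 = 6: L1 = 6
x* = (3, 0)
||x*||_1 = 3.

3


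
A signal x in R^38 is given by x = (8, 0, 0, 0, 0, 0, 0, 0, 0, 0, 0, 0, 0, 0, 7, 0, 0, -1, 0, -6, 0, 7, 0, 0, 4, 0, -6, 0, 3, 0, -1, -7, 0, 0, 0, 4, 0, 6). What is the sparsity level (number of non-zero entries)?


Non-zero positions: [0, 14, 17, 19, 21, 24, 26, 28, 30, 31, 35, 37].
Sparsity = 12.

12


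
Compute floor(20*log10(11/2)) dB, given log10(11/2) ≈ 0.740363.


||x||/||e|| = 11/2.
log10(11/2) ≈ 0.740363.
20*log10(||x||/||e||) ≈ 20*0.740363 = 14.80726.
floor(14.80726) = 14.

14


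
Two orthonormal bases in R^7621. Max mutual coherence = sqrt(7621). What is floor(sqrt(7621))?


87^2 = 7569 <= 7621 < 7744 = 88^2, so 87 <= sqrt(7621) < 88.
floor(sqrt(7621)) = 87.

87


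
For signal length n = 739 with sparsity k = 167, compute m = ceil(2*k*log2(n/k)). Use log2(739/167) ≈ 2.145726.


log2(n/k) = log2(739/167) ≈ 2.145726.
2*k*log2(n/k) ≈ 2*167*2.145726 = 716.672484.
m = ceil(716.672484) = 717.

717


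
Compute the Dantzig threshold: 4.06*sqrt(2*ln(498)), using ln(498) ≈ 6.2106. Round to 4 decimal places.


ln(498) ≈ 6.2106.
2*ln(n) ≈ 12.4212.
sqrt(2*ln(n)) ≈ sqrt(12.4212) ≈ 3.524372.
threshold ≈ 4.06*3.524372 = 14.30895032 ≈ 14.3090.

14.3090


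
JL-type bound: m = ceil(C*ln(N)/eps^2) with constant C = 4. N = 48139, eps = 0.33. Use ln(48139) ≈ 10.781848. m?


ln(48139) ≈ 10.781848.
eps^2 = 0.33^2 = 0.1089.
C*ln(N)/eps^2 ≈ 4*10.781848/0.1089 ≈ 396.0275.
m = ceil(396.0275) = 397.

397


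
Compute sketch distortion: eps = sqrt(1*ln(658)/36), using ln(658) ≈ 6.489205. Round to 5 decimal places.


ln(658) ≈ 6.489205.
1*ln(N)/m ≈ 1*6.489205/36 ≈ 0.18025569.
eps = sqrt(0.18025569) ≈ 0.4245653 ≈ 0.42457.

0.42457


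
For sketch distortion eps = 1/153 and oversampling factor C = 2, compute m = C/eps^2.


1/eps = 153.
(1/eps)^2 = 23409.
m = 2*23409 = 46818.

46818


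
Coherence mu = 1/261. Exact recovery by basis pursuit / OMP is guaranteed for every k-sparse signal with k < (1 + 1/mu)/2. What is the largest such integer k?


1/mu = 261.
1 + 1/mu = 262.
(1 + 1/mu)/2 = 131 is an integer and the inequality is strict, so k_max = 131 - 1 = 130.

130


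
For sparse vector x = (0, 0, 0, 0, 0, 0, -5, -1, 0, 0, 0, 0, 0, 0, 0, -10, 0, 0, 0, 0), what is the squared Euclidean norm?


Non-zero entries: [(6, -5), (7, -1), (15, -10)]
Squares: [25, 1, 100]
||x||_2^2 = sum = 126.

126


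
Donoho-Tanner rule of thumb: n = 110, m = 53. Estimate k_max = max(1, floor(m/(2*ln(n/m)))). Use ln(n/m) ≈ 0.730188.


n/m = 110/53.
ln(n/m) ≈ 0.730188.
2*ln(n/m) ≈ 1.460376.
m/(2*ln(n/m)) ≈ 53/1.460376 ≈ 36.292.
floor = 36.
k_max = max(1, 36) = 36.

36


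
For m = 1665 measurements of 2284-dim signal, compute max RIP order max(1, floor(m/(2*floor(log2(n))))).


floor(log2(2284)) = 11.
2*11 = 22.
m/(2*floor(log2(n))) = 1665/22 ≈ 75.6818.
floor = 75.
k = max(1, 75) = 75.

75


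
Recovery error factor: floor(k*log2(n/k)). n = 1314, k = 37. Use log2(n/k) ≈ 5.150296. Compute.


log2(n/k) = log2(1314/37) ≈ 5.150296.
k*log2(n/k) ≈ 37*5.150296 = 190.560952.
floor(190.560952) = 190.

190


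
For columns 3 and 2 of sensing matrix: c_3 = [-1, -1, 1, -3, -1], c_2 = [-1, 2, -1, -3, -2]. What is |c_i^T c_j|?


Inner product: -1*-1 + -1*2 + 1*-1 + -3*-3 + -1*-2
Products: [1, -2, -1, 9, 2]
Sum = 9.
|dot| = 9.

9


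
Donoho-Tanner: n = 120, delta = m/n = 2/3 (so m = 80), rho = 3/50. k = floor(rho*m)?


m = 2/3*120 = 80.
rho = 3/50.
rho*m = 3/50*80 = 4.8.
k = floor(4.8) = 4.

4


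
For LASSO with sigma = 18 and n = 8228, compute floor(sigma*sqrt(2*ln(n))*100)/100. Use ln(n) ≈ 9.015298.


ln(8228) ≈ 9.015298.
2*ln(n) ≈ 18.030596.
sqrt(2*ln(n)) ≈ sqrt(18.030596) ≈ 4.246245.
lambda ≈ 18*4.246245 = 76.43241.
floor(lambda*100)/100 = 76.43.

76.43


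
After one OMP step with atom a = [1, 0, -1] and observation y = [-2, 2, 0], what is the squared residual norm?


a^T a = 2.
a^T y = -2.
coeff = -2/2 = -1.
||r||^2 = 6.

6


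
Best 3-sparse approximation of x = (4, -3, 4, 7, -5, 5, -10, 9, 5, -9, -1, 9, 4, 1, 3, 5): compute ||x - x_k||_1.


Sorted |x_i| descending: [10, 9, 9, 9, 7, 5, 5, 5, 5, 4, 4, 4, 3, 3, 1, 1]
Keep top 3: [10, 9, 9]
Tail entries: [9, 7, 5, 5, 5, 5, 4, 4, 4, 3, 3, 1, 1]
L1 error = sum of tail = 56.

56


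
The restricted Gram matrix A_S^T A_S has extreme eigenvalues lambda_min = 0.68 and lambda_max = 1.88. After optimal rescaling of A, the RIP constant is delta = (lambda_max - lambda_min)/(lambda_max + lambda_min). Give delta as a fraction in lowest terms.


lambda_max - lambda_min = 1.88 - 0.68 = 1.20.
lambda_max + lambda_min = 1.88 + 0.68 = 2.56.
delta = 1.20/2.56 = 120/256 = 15/32.

15/32


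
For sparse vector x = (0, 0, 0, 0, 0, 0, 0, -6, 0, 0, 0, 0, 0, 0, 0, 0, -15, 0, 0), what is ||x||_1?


Non-zero entries: [(7, -6), (16, -15)]
Absolute values: [6, 15]
||x||_1 = sum = 21.

21


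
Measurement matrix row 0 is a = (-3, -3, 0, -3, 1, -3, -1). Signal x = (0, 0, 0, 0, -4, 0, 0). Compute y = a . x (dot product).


Non-zero terms: ['1*-4']
Products: [-4]
y = sum = -4.

-4
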